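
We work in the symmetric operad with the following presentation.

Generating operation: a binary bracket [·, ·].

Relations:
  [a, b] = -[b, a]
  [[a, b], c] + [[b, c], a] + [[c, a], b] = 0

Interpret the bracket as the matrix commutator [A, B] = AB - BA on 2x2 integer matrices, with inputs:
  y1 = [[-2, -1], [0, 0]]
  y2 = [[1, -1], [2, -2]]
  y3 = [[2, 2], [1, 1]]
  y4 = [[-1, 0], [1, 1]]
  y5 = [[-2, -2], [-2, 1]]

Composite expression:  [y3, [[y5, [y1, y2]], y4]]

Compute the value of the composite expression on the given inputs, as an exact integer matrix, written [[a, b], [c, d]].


[[-42, 46], [-2, 42]]


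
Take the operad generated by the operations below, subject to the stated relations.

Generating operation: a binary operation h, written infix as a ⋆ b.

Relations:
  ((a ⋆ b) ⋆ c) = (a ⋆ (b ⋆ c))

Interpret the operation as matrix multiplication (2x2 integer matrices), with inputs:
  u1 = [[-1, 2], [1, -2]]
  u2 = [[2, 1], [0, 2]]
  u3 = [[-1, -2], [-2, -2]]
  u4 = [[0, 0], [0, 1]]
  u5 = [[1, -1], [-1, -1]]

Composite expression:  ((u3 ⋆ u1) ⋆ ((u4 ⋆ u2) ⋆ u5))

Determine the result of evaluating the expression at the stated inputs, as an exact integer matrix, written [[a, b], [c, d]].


[[-4, -4], [0, 0]]

(u3 ⋆ u1) = [[-1, 2], [0, 0]]
(u4 ⋆ u2) = [[0, 0], [0, 2]]
((u4 ⋆ u2) ⋆ u5) = [[0, 0], [-2, -2]]
((u3 ⋆ u1) ⋆ ((u4 ⋆ u2) ⋆ u5)) = [[-4, -4], [0, 0]]


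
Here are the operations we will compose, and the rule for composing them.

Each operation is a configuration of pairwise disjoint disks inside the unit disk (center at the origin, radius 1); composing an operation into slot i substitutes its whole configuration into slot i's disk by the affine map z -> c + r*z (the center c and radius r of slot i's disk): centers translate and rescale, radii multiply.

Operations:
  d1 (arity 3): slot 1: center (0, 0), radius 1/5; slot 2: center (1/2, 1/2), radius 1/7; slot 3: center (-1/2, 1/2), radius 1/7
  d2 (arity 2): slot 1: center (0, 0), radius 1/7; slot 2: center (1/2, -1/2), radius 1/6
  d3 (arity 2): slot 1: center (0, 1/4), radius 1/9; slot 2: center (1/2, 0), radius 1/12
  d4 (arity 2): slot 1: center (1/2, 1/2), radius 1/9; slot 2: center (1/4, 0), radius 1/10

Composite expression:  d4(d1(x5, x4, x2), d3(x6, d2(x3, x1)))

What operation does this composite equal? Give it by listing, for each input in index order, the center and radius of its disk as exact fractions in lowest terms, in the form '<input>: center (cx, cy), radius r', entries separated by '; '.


Below d4, radii multiply path by path; the x-disk centers shift.
for x5, the 2-step affine chain lands on center (1/2, 1/2), radius 1/45
for x4, the 2-step affine chain lands on center (5/9, 5/9), radius 1/63
for x2, the 2-step affine chain lands on center (4/9, 5/9), radius 1/63
for x6, the 2-step affine chain lands on center (1/4, 1/40), radius 1/90
for x3, the 3-step affine chain lands on center (3/10, 0), radius 1/840
for x1, the 3-step affine chain lands on center (73/240, -1/240), radius 1/720

x1: center (73/240, -1/240), radius 1/720; x2: center (4/9, 5/9), radius 1/63; x3: center (3/10, 0), radius 1/840; x4: center (5/9, 5/9), radius 1/63; x5: center (1/2, 1/2), radius 1/45; x6: center (1/4, 1/40), radius 1/90


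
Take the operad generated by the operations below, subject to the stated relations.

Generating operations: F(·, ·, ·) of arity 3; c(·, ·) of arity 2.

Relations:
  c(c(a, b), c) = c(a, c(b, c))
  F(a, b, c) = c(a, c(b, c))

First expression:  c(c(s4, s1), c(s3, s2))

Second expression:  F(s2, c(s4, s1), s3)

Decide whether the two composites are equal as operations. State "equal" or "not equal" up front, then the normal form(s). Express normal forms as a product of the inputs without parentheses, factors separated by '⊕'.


not equal; first: s4 ⊕ s1 ⊕ s3 ⊕ s2; second: s2 ⊕ s4 ⊕ s1 ⊕ s3

The first composite normalizes to s4 ⊕ s1 ⊕ s3 ⊕ s2
The second composite normalizes to s2 ⊕ s4 ⊕ s1 ⊕ s3
No match — not equal.


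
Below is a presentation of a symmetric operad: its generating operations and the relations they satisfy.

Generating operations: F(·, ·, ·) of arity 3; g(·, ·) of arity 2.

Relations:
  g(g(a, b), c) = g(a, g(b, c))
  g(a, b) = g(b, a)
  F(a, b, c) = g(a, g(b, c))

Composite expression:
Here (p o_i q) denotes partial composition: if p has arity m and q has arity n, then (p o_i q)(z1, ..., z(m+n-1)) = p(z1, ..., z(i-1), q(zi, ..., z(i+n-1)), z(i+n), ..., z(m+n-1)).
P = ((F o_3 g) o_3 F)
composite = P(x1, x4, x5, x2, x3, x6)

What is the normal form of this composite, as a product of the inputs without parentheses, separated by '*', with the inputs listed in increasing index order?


Reordering under F is free, so list the x-inputs canonically.
F(x5, x2, x3) linearizes to x5 * x2 * x3
g(F(x5, x2, x3), x6) linearizes to x5 * x2 * x3 * x6
F(x1, x4, g(F(x5, x2, x3), x6)) linearizes to x1 * x4 * x5 * x2 * x3 * x6
commutativity sorts the factors: x1 * x2 * x3 * x4 * x5 * x6

x1 * x2 * x3 * x4 * x5 * x6


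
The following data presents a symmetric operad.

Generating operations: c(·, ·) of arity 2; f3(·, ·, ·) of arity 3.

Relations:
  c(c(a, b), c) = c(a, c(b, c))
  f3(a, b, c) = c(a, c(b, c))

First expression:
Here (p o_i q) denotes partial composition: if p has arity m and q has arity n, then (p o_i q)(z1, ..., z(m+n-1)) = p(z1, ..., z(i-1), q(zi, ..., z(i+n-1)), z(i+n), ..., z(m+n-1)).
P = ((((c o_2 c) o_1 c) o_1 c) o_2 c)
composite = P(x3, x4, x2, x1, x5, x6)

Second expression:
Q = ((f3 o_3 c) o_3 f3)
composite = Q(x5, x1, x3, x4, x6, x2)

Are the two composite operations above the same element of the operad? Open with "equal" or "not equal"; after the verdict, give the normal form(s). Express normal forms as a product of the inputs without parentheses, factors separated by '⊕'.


not equal; first: x3 ⊕ x4 ⊕ x2 ⊕ x1 ⊕ x5 ⊕ x6; second: x5 ⊕ x1 ⊕ x3 ⊕ x4 ⊕ x6 ⊕ x2

The first composite normalizes to x3 ⊕ x4 ⊕ x2 ⊕ x1 ⊕ x5 ⊕ x6
The second composite normalizes to x5 ⊕ x1 ⊕ x3 ⊕ x4 ⊕ x6 ⊕ x2
The forms do not match — not equal.


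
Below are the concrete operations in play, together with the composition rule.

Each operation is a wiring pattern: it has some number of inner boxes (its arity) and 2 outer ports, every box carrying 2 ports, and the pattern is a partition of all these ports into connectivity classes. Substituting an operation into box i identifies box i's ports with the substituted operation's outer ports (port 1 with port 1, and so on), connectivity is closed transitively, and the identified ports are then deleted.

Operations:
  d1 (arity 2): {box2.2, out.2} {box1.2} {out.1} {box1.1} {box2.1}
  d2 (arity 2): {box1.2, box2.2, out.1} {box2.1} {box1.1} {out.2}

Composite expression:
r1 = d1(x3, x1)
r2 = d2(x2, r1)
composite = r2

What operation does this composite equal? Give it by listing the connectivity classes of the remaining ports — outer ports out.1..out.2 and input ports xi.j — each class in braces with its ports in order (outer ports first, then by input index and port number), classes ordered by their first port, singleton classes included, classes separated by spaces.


{out.1, x1.2, x2.2} {out.2} {x1.1} {x2.1} {x3.1} {x3.2}

Treat the ports identified at d2 as solder joints: merge, then drop.
d1 over (x3, x1) gives {out.1} {out.2, x1.2} {x1.1} {x3.1} {x3.2}, out.j being that stage's outer ports
d2 over (x2, x3, x1) gives {out.1, x1.2, x2.2} {out.2} {x1.1} {x2.1} {x3.1} {x3.2}, out.j being that stage's outer ports


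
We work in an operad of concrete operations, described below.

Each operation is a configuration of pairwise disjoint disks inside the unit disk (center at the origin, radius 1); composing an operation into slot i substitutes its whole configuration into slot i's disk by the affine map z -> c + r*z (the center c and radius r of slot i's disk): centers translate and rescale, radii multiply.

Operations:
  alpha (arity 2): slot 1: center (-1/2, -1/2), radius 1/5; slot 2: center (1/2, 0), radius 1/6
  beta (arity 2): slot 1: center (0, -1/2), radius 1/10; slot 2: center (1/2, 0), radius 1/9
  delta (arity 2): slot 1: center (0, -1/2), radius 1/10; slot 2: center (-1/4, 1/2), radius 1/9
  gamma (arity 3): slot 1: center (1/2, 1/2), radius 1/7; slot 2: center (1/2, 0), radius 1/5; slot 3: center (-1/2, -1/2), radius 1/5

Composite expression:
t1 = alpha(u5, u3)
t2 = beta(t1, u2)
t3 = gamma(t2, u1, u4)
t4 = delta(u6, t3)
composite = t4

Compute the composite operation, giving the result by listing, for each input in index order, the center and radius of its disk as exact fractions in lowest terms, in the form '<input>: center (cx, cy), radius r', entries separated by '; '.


u1: center (-7/36, 1/2), radius 1/45; u2: center (-47/252, 5/9), radius 1/567; u3: center (-61/315, 23/42), radius 1/3780; u4: center (-11/36, 4/9), radius 1/45; u5: center (-41/210, 689/1260), radius 1/3150; u6: center (0, -1/2), radius 1/10

Affine substitution under delta: radii multiply and u-centers shift.
for u6, the 1-step affine chain lands on center (0, -1/2), radius 1/10
for u5, the 4-step affine chain lands on center (-41/210, 689/1260), radius 1/3150
for u3, the 4-step affine chain lands on center (-61/315, 23/42), radius 1/3780
for u2, the 3-step affine chain lands on center (-47/252, 5/9), radius 1/567
for u1, the 2-step affine chain lands on center (-7/36, 1/2), radius 1/45
for u4, the 2-step affine chain lands on center (-11/36, 4/9), radius 1/45


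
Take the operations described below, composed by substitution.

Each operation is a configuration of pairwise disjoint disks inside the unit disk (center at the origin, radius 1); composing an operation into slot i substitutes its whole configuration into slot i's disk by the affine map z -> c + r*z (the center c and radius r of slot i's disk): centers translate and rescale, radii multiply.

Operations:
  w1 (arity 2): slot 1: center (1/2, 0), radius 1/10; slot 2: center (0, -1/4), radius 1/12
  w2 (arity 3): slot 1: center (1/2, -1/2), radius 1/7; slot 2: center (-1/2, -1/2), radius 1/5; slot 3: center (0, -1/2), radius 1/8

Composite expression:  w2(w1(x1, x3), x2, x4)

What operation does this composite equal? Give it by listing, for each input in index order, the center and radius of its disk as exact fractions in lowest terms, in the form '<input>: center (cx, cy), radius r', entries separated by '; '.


x1: center (4/7, -1/2), radius 1/70; x2: center (-1/2, -1/2), radius 1/5; x3: center (1/2, -15/28), radius 1/84; x4: center (0, -1/2), radius 1/8

Below w2, radii multiply path by path; the x-disk centers shift.
tracing x1 down its 2-map path: center (4/7, -1/2), radius 1/70
tracing x3 down its 2-map path: center (1/2, -15/28), radius 1/84
tracing x2 down its 1-map path: center (-1/2, -1/2), radius 1/5
tracing x4 down its 1-map path: center (0, -1/2), radius 1/8


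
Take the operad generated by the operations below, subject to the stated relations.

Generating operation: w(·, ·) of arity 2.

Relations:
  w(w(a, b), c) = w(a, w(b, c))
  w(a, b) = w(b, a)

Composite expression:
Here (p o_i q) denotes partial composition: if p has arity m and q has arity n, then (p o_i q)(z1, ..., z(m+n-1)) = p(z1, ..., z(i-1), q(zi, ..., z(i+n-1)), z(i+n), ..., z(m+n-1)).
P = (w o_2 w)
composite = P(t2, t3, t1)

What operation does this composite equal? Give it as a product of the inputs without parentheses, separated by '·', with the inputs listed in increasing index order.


t1 · t2 · t3

With w associative and commutative, the t-input set is all that matters.
w(t3, t1) flattens to t3 · t1
w(t2, w(t3, t1)) flattens to t2 · t3 · t1
putting the inputs in ascending order: t1 · t2 · t3


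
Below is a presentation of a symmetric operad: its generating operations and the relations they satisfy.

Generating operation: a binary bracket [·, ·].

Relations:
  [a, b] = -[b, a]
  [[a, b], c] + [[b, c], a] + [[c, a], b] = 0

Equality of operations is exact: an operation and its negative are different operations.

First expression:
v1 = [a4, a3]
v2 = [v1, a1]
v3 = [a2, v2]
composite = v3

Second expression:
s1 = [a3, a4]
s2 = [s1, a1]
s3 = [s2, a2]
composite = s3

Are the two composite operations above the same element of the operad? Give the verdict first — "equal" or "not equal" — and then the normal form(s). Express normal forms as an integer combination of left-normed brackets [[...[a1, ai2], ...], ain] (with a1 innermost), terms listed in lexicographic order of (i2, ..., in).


The first composite normalizes to -[[[a1, a3], a4], a2] + [[[a1, a4], a3], a2]
The second composite normalizes to -[[[a1, a3], a4], a2] + [[[a1, a4], a3], a2]
Same normal form: equal.

equal — both sides give -[[[a1, a3], a4], a2] + [[[a1, a4], a3], a2]


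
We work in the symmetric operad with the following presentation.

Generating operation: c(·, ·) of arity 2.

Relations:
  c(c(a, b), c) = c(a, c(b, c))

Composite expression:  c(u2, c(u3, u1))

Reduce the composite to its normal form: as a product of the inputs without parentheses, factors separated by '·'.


u2 · u3 · u1

Every regrouping of c is equal, so read the u-inputs in written order.
c(u3, u1) unparenthesizes to u3 · u1
c(u2, c(u3, u1)) unparenthesizes to u2 · u3 · u1


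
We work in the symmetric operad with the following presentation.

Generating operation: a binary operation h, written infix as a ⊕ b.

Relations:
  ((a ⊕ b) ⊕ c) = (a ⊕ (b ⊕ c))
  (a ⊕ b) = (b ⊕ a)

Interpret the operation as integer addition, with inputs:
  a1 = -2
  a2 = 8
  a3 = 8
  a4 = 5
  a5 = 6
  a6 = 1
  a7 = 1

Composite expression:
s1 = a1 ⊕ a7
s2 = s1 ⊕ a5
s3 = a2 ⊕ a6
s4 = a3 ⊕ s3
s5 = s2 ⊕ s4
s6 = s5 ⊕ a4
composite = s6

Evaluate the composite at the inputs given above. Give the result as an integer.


27


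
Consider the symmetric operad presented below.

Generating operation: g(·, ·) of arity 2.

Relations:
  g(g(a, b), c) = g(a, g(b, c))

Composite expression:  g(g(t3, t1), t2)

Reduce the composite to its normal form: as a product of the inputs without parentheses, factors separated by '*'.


t3 * t1 * t2

The g-tree's shape is irrelevant; the t-reading-order decides.
g(t3, t1) linearizes to t3 * t1
g(g(t3, t1), t2) linearizes to t3 * t1 * t2


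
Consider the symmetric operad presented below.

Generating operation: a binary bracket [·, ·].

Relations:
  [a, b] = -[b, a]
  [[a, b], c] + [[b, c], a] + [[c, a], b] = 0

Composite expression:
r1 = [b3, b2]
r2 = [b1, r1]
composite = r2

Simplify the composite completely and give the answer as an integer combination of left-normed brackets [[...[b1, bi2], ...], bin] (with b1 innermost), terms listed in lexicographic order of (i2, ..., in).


-[[b1, b2], b3] + [[b1, b3], b2]

Antisymmetry and Jacobi reduce to b1-anchored left-normed brackets.
Composite bracket: [b1, [b3, b2]]
Applying ab - ba throughout gives 4 signed words (2^2 = 4).
Coefficients come from the b1-initial words:
  from b1b2b3, sign -1: term -[[b1, b2], b3]
  from b1b3b2, sign +1: term +[[b1, b3], b2]


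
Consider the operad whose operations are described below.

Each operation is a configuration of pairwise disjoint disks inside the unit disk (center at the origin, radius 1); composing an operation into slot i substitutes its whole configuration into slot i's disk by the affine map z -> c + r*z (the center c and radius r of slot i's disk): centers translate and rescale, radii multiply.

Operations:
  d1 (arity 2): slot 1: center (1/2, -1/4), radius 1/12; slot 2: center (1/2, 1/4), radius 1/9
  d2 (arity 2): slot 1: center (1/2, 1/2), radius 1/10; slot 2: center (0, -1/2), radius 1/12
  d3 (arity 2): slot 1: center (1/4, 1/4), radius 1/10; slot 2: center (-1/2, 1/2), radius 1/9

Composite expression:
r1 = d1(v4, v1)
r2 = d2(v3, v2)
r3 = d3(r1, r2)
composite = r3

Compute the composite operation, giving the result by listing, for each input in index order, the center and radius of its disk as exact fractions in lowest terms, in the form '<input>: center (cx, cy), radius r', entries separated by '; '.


v1: center (3/10, 11/40), radius 1/90; v2: center (-1/2, 4/9), radius 1/108; v3: center (-4/9, 5/9), radius 1/90; v4: center (3/10, 9/40), radius 1/120

Affine substitution under d3: radii multiply and v-centers shift.
v4 passes through 2 substitutions, ending at center (3/10, 9/40), radius 1/120
v1 passes through 2 substitutions, ending at center (3/10, 11/40), radius 1/90
v3 passes through 2 substitutions, ending at center (-4/9, 5/9), radius 1/90
v2 passes through 2 substitutions, ending at center (-1/2, 4/9), radius 1/108


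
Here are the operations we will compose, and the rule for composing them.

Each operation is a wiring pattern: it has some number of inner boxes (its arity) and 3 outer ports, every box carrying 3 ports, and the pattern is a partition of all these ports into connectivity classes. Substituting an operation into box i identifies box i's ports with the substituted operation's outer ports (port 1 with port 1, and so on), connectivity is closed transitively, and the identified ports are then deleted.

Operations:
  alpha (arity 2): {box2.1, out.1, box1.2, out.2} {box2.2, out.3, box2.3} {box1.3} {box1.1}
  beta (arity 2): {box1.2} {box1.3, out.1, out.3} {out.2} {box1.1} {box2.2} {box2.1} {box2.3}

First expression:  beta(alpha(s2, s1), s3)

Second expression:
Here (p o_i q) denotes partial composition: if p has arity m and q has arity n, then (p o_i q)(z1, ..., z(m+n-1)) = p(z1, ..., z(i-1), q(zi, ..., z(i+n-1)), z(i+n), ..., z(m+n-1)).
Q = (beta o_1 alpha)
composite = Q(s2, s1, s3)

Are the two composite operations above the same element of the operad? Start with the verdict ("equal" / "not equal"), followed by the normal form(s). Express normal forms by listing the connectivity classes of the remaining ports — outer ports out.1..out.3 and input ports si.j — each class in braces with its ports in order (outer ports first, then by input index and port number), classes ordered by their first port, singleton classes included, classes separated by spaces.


equal: each reduces to {out.1, out.3, s1.2, s1.3} {out.2} {s1.1, s2.2} {s2.1} {s2.3} {s3.1} {s3.2} {s3.3}

In normal form, the first expression is {out.1, out.3, s1.2, s1.3} {out.2} {s1.1, s2.2} {s2.1} {s2.3} {s3.1} {s3.2} {s3.3}
In normal form, the second expression is {out.1, out.3, s1.2, s1.3} {out.2} {s1.1, s2.2} {s2.1} {s2.3} {s3.1} {s3.2} {s3.3}
The normal forms match — equal.


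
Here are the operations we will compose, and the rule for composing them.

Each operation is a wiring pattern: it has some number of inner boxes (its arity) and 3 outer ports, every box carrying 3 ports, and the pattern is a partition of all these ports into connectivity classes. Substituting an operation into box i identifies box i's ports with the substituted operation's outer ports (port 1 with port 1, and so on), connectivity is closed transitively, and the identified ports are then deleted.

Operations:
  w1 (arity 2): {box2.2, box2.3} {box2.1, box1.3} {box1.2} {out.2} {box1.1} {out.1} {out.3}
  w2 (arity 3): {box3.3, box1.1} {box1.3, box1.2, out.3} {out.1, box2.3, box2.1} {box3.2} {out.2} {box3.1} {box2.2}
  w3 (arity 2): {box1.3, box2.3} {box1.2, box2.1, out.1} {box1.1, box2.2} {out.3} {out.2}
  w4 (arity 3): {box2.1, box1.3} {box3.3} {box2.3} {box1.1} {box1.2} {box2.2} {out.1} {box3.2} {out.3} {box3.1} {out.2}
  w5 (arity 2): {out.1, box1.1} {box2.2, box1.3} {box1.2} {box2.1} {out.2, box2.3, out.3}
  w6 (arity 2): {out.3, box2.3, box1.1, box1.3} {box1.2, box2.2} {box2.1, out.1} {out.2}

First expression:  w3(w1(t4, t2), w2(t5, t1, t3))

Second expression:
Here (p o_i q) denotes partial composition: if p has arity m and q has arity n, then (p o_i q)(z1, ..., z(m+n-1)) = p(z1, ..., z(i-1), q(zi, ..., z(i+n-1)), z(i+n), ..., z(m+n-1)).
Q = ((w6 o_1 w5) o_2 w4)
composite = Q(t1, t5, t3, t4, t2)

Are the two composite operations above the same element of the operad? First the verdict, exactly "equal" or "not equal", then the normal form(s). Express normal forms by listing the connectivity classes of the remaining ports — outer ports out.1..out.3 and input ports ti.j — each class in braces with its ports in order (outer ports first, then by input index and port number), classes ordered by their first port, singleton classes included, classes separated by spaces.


not equal: they reduce to {out.1, t1.1, t1.3} {out.2} {out.3} {t1.2} {t2.1, t4.3} {t2.2, t2.3} {t3.1} {t3.2} {t3.3, t5.1} {t4.1} {t4.2} {t5.2, t5.3} and {out.1, t2.1} {out.2} {out.3, t1.1, t2.2, t2.3} {t1.2} {t1.3} {t3.1, t5.3} {t3.2} {t3.3} {t4.1} {t4.2} {t4.3} {t5.1} {t5.2}

Normal form of the first expression: {out.1, t1.1, t1.3} {out.2} {out.3} {t1.2} {t2.1, t4.3} {t2.2, t2.3} {t3.1} {t3.2} {t3.3, t5.1} {t4.1} {t4.2} {t5.2, t5.3}
Normal form of the second expression: {out.1, t2.1} {out.2} {out.3, t1.1, t2.2, t2.3} {t1.2} {t1.3} {t3.1, t5.3} {t3.2} {t3.3} {t4.1} {t4.2} {t4.3} {t5.1} {t5.2}
No match — not equal.


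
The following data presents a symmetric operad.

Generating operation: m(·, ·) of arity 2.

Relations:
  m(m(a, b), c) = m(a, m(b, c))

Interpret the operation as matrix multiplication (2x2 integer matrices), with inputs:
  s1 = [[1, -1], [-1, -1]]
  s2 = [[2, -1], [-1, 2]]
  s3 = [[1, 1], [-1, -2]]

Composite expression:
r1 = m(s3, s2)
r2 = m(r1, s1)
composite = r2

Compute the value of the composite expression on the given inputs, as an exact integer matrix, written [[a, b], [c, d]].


[[0, -2], [3, 3]]

m(s3, s2) = [[1, 1], [0, -3]]
m(m(s3, s2), s1) = [[0, -2], [3, 3]]


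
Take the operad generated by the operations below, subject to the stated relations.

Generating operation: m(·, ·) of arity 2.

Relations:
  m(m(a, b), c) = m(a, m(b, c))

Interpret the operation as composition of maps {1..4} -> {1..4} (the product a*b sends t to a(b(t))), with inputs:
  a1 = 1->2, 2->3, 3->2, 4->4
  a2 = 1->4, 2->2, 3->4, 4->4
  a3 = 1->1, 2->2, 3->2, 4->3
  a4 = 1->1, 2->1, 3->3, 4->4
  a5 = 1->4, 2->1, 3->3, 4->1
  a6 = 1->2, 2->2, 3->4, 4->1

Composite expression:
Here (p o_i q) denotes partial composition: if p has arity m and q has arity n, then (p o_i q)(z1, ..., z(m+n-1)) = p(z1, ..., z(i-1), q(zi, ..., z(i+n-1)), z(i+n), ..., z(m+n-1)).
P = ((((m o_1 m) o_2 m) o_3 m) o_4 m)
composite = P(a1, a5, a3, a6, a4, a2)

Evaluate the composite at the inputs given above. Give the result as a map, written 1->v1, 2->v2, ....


1->4, 2->2, 3->4, 4->4

m(a6, a4) = 1->2, 2->2, 3->4, 4->1
m(a3, m(a6, a4)) = 1->2, 2->2, 3->3, 4->1
m(a5, m(a3, m(a6, a4))) = 1->1, 2->1, 3->3, 4->4
m(a1, m(a5, m(a3, m(a6, a4)))) = 1->2, 2->2, 3->2, 4->4
m(m(a1, m(a5, m(a3, m(a6, a4)))), a2) = 1->4, 2->2, 3->4, 4->4


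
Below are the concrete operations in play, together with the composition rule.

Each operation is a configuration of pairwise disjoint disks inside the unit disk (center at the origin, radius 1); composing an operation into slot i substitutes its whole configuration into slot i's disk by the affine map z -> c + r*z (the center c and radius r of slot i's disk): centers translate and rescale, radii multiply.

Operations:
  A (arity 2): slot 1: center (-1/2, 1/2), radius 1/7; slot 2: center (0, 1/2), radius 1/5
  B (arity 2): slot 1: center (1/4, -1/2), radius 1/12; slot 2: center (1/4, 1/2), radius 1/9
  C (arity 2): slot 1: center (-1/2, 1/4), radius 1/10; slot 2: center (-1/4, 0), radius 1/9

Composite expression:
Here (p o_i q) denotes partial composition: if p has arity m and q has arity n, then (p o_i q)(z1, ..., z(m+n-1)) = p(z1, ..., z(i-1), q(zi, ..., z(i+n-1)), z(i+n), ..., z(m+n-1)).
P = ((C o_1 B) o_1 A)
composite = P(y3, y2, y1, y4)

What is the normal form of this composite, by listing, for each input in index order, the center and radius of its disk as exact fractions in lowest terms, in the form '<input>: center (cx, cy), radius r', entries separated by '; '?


y1: center (-19/40, 3/10), radius 1/90; y2: center (-19/40, 49/240), radius 1/600; y3: center (-23/48, 49/240), radius 1/840; y4: center (-1/4, 0), radius 1/9

Each y-disk chains the slot maps above it in C; radii multiply.
y3 passes through 3 substitutions, ending at center (-23/48, 49/240), radius 1/840
y2 passes through 3 substitutions, ending at center (-19/40, 49/240), radius 1/600
y1 passes through 2 substitutions, ending at center (-19/40, 3/10), radius 1/90
y4 passes through 1 substitution, ending at center (-1/4, 0), radius 1/9


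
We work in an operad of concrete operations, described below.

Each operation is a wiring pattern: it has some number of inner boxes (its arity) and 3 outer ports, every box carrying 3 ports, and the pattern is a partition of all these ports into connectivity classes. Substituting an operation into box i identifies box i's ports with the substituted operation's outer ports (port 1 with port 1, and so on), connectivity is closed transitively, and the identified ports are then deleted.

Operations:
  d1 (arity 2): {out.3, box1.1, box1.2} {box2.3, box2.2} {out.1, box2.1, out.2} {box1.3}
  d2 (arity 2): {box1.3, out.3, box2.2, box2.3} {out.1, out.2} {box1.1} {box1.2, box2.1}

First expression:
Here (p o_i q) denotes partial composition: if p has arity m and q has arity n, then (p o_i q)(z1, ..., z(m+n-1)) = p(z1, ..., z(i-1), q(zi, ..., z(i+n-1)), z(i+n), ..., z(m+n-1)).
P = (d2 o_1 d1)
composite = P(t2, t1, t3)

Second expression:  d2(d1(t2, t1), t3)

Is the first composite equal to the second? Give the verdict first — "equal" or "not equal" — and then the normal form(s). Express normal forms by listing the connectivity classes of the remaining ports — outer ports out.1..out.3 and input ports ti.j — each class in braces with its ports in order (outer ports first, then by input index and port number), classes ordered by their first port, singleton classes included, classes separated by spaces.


Reducing the first expression gives {out.1, out.2} {out.3, t2.1, t2.2, t3.2, t3.3} {t1.1, t3.1} {t1.2, t1.3} {t2.3}
Reducing the second expression gives {out.1, out.2} {out.3, t2.1, t2.2, t3.2, t3.3} {t1.1, t3.1} {t1.2, t1.3} {t2.3}
The normal forms match — equal.

equal; the common form is {out.1, out.2} {out.3, t2.1, t2.2, t3.2, t3.3} {t1.1, t3.1} {t1.2, t1.3} {t2.3}


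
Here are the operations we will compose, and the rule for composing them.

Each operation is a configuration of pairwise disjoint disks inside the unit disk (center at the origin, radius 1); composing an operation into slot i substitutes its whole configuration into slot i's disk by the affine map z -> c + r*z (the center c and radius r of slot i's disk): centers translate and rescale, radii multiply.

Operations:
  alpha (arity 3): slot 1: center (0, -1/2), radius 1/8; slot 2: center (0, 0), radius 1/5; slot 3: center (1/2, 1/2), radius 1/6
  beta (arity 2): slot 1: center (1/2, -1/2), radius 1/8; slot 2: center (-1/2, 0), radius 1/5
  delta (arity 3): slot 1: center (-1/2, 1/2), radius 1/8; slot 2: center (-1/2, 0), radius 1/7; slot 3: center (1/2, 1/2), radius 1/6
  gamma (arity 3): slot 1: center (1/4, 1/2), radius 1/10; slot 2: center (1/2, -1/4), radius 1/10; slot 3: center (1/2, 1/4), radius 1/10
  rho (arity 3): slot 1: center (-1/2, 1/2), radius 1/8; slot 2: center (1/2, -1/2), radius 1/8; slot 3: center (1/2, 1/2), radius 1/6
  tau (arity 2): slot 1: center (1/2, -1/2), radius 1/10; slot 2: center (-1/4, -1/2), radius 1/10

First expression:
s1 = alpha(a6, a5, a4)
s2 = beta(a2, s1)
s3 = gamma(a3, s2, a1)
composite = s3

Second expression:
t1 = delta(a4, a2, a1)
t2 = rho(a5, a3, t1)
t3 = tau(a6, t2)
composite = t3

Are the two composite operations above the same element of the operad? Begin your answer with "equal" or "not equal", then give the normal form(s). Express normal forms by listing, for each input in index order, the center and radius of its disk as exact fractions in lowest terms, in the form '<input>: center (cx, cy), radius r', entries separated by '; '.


not equal: they reduce to a1: center (1/2, 1/4), radius 1/10; a2: center (11/20, -3/10), radius 1/80; a3: center (1/4, 1/2), radius 1/10; a4: center (23/50, -6/25), radius 1/300; a5: center (9/20, -1/4), radius 1/250; a6: center (9/20, -13/50), radius 1/400 and a1: center (-23/120, -53/120), radius 1/360; a2: center (-5/24, -9/20), radius 1/420; a3: center (-1/5, -11/20), radius 1/80; a4: center (-5/24, -53/120), radius 1/480; a5: center (-3/10, -9/20), radius 1/80; a6: center (1/2, -1/2), radius 1/10

Normal form of the first expression: a1: center (1/2, 1/4), radius 1/10; a2: center (11/20, -3/10), radius 1/80; a3: center (1/4, 1/2), radius 1/10; a4: center (23/50, -6/25), radius 1/300; a5: center (9/20, -1/4), radius 1/250; a6: center (9/20, -13/50), radius 1/400
Normal form of the second expression: a1: center (-23/120, -53/120), radius 1/360; a2: center (-5/24, -9/20), radius 1/420; a3: center (-1/5, -11/20), radius 1/80; a4: center (-5/24, -53/120), radius 1/480; a5: center (-3/10, -9/20), radius 1/80; a6: center (1/2, -1/2), radius 1/10
Distinct normal forms: not equal.


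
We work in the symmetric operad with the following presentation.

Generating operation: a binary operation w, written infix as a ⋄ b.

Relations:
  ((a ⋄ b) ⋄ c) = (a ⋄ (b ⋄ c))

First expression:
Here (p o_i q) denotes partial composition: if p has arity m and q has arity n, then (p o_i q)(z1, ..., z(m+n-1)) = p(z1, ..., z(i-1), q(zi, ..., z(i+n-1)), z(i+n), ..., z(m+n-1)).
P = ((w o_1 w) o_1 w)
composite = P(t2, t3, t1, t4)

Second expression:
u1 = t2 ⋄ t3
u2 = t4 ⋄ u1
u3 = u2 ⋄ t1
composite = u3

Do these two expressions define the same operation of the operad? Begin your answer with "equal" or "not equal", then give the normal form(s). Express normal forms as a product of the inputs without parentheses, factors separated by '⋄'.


The first expression, normalized: t2 ⋄ t3 ⋄ t1 ⋄ t4
The second expression, normalized: t4 ⋄ t2 ⋄ t3 ⋄ t1
They disagree, so not equal.

not equal; the first gives t2 ⋄ t3 ⋄ t1 ⋄ t4 and the second t4 ⋄ t2 ⋄ t3 ⋄ t1


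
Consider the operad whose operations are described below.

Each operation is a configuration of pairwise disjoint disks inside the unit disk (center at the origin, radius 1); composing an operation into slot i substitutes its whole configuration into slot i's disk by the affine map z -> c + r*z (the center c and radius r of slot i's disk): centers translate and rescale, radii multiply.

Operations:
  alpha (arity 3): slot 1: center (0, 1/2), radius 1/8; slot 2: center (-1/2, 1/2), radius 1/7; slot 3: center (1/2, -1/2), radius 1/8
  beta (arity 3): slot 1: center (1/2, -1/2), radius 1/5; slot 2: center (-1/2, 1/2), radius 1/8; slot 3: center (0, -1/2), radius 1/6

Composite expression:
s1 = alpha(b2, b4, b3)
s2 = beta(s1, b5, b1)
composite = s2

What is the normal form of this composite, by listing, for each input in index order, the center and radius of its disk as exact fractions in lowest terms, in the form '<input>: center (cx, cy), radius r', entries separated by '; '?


Affine substitution under beta: radii multiply and b-centers shift.
b2: after 2 affine steps, its disk has center (1/2, -2/5), radius 1/40
b4: after 2 affine steps, its disk has center (2/5, -2/5), radius 1/35
b3: after 2 affine steps, its disk has center (3/5, -3/5), radius 1/40
b5: after 1 affine step, its disk has center (-1/2, 1/2), radius 1/8
b1: after 1 affine step, its disk has center (0, -1/2), radius 1/6

b1: center (0, -1/2), radius 1/6; b2: center (1/2, -2/5), radius 1/40; b3: center (3/5, -3/5), radius 1/40; b4: center (2/5, -2/5), radius 1/35; b5: center (-1/2, 1/2), radius 1/8


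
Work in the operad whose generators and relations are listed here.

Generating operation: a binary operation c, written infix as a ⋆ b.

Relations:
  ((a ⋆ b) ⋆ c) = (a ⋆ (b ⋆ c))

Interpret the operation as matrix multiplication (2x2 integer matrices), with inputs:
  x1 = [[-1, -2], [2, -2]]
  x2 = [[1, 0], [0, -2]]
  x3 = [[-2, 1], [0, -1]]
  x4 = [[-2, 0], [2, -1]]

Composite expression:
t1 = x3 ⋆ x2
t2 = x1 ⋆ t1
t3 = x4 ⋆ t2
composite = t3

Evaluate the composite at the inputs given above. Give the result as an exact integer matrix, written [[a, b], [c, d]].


[[-4, 4], [8, 4]]

(x3 ⋆ x2) = [[-2, -2], [0, 2]]
(x1 ⋆ (x3 ⋆ x2)) = [[2, -2], [-4, -8]]
(x4 ⋆ (x1 ⋆ (x3 ⋆ x2))) = [[-4, 4], [8, 4]]


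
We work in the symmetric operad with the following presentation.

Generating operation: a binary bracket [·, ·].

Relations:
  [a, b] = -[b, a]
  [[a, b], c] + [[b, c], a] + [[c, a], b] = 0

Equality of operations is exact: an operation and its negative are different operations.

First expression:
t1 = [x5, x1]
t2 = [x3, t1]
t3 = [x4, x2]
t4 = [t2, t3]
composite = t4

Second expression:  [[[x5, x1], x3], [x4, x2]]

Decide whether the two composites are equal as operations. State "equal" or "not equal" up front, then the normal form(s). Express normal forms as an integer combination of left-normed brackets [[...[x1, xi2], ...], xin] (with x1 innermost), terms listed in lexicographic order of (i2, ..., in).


not equal — first -[[[[x1, x5], x3], x2], x4] + [[[[x1, x5], x3], x4], x2], second [[[[x1, x5], x3], x2], x4] - [[[[x1, x5], x3], x4], x2]

The first composite normalizes to -[[[[x1, x5], x3], x2], x4] + [[[[x1, x5], x3], x4], x2]
The second composite normalizes to [[[[x1, x5], x3], x2], x4] - [[[[x1, x5], x3], x4], x2]
Distinct normal forms: not equal.


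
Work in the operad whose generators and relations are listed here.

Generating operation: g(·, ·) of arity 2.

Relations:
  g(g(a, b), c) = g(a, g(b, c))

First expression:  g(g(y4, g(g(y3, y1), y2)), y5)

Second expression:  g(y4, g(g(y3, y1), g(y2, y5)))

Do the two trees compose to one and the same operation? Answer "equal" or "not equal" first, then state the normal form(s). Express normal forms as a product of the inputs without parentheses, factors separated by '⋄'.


The first expression reduces to y4 ⋄ y3 ⋄ y1 ⋄ y2 ⋄ y5
The second expression reduces to y4 ⋄ y3 ⋄ y1 ⋄ y2 ⋄ y5
Both agree, so they are equal.

equal: each reduces to y4 ⋄ y3 ⋄ y1 ⋄ y2 ⋄ y5


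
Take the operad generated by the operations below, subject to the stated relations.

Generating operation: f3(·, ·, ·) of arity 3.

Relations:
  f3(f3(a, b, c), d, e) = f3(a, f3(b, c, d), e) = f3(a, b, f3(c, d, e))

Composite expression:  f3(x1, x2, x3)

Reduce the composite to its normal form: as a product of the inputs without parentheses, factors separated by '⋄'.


x1 ⋄ x2 ⋄ x3

Key point: f3 is associative — brackets drop, the x-order remains.
f3(x1, x2, x3) unparenthesizes to x1 ⋄ x2 ⋄ x3


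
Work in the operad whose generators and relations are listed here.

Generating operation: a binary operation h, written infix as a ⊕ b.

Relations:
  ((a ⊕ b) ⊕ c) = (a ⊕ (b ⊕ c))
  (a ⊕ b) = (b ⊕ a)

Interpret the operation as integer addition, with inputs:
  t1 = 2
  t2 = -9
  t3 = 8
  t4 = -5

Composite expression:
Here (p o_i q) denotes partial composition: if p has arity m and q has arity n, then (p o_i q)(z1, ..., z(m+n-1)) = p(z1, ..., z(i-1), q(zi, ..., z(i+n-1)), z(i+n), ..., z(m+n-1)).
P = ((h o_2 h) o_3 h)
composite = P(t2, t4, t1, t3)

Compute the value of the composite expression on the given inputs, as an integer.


-4

(t1 ⊕ t3) = 10
(t4 ⊕ (t1 ⊕ t3)) = 5
(t2 ⊕ (t4 ⊕ (t1 ⊕ t3))) = -4


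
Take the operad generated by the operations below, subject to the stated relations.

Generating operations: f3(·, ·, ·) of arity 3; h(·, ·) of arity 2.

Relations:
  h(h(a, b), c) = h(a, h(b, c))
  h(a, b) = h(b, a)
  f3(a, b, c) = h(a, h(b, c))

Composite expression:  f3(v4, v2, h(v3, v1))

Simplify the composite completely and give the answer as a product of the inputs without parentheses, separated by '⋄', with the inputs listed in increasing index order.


v1 ⋄ v2 ⋄ v3 ⋄ v4

Reordering under f3 is free, so list the v-inputs canonically.
h(v3, v1) reduces to v3 ⋄ v1
f3(v4, v2, h(v3, v1)) reduces to v4 ⋄ v2 ⋄ v3 ⋄ v1
the factors in increasing index order: v1 ⋄ v2 ⋄ v3 ⋄ v4


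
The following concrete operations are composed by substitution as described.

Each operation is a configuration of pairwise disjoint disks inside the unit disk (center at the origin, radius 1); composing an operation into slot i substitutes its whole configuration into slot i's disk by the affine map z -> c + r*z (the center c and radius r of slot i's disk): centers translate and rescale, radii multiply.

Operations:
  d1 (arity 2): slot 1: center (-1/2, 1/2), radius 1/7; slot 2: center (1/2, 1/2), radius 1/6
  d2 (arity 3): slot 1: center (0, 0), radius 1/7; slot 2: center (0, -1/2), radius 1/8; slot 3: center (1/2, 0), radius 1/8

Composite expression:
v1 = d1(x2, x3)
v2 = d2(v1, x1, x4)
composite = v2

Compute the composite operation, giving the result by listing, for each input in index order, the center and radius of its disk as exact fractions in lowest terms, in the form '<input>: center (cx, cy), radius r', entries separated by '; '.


Nesting under d2 composes maps z -> c + r*z down each x-path.
x2 passes through 2 substitutions, ending at center (-1/14, 1/14), radius 1/49
x3 passes through 2 substitutions, ending at center (1/14, 1/14), radius 1/42
x1 passes through 1 substitution, ending at center (0, -1/2), radius 1/8
x4 passes through 1 substitution, ending at center (1/2, 0), radius 1/8

x1: center (0, -1/2), radius 1/8; x2: center (-1/14, 1/14), radius 1/49; x3: center (1/14, 1/14), radius 1/42; x4: center (1/2, 0), radius 1/8


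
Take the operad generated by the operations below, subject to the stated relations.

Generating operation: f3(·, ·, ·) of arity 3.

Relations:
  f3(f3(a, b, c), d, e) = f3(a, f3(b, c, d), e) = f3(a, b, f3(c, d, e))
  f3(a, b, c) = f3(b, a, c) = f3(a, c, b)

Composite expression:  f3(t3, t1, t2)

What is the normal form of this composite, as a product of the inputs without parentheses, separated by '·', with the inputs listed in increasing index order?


t1 · t2 · t3

Reordering under f3 is free, so list the t-inputs canonically.
f3(t3, t1, t2) spells out as t3 · t1 · t2
reordering the factors by index: t1 · t2 · t3


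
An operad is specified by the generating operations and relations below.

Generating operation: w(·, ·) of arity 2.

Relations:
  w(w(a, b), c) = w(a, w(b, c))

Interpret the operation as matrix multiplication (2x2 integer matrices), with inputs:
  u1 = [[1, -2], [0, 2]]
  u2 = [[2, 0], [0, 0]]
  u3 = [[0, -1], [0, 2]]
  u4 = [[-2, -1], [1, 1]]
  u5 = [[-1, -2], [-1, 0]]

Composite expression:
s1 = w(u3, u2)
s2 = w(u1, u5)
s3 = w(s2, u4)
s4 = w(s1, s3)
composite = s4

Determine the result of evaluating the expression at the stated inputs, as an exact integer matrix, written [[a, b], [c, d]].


[[0, 0], [0, 0]]

w(u3, u2) = [[0, 0], [0, 0]]
w(u1, u5) = [[1, -2], [-2, 0]]
w(w(u1, u5), u4) = [[-4, -3], [4, 2]]
w(w(u3, u2), w(w(u1, u5), u4)) = [[0, 0], [0, 0]]


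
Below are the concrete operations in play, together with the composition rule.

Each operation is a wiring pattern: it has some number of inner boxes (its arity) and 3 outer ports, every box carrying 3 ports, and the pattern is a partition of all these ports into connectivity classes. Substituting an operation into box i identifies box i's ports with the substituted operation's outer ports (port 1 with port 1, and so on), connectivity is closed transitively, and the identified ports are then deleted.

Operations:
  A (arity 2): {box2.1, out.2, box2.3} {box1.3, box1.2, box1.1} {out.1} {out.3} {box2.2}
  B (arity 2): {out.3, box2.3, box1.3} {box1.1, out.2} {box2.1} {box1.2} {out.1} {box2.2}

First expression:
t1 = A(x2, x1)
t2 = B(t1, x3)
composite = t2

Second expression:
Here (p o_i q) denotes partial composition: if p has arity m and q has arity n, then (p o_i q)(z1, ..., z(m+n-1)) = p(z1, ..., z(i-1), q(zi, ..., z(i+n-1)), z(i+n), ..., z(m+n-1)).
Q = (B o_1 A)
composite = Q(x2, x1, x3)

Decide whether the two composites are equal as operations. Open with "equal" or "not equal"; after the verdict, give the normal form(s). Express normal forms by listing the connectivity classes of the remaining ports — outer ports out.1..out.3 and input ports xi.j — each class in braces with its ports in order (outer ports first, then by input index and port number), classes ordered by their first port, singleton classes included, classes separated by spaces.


The first expression reduces to {out.1} {out.2} {out.3, x3.3} {x1.1, x1.3} {x1.2} {x2.1, x2.2, x2.3} {x3.1} {x3.2}
The second expression reduces to {out.1} {out.2} {out.3, x3.3} {x1.1, x1.3} {x1.2} {x2.1, x2.2, x2.3} {x3.1} {x3.2}
Identical normal forms: equal.

equal: each reduces to {out.1} {out.2} {out.3, x3.3} {x1.1, x1.3} {x1.2} {x2.1, x2.2, x2.3} {x3.1} {x3.2}
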